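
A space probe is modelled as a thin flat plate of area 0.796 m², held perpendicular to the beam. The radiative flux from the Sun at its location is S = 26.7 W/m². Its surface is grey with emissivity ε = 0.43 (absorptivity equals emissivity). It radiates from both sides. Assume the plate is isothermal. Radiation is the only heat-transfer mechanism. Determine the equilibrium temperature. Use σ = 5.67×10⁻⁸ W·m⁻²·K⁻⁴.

At equilibrium, absorbed power = emitted power.
Absorbing cross-section = A = 0.7960 m²; emitting surface = 2A = 1.592 m² (ratio 2).
εS·A_cross = εσ·A_surf·T⁴  ⇒  T⁴ = S/(2σ)   (ε cancels).
T⁴ = 26.7/(2·5.67×10⁻⁸) = 2.354×10⁸ K⁴.
T = (2.354×10⁸)^(1/4).

T ≈ 124 K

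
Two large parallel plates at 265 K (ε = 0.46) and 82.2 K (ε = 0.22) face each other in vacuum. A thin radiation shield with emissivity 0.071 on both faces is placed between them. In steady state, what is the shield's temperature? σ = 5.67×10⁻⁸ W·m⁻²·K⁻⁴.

In steady state the net flux on the hot side equals that on the cold side.
σ(T₁⁴−T_s⁴)/D₁ = σ(T_s⁴−T₂⁴)/D₂, with D₁ = 1/ε₁+1/ε_s−1 = 15.26, D₂ = 1/ε_s+1/ε₂−1 = 17.63.
Solve for T_s⁴: T_s⁴ = (D₂·T₁⁴ + D₁·T₂⁴)/(D₁+D₂) = 2.665×10⁹ K⁴.

T_s ≈ 227 K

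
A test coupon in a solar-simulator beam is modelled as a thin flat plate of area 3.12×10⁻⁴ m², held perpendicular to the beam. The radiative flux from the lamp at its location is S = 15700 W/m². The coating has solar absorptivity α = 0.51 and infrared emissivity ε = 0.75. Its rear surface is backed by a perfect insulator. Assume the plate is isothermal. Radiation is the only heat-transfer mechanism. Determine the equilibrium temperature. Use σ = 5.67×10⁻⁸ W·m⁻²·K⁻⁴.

At equilibrium, absorbed power = emitted power.
Absorbing cross-section = A = 3.120×10⁻⁴ m²; emitting surface = A = 3.120×10⁻⁴ m² (ratio 1).
αS·A_cross = εσ·A_surf·T⁴  ⇒  T⁴ = αS/(ε·1σ).
T⁴ = 0.510·15700/(0.75·1·5.67×10⁻⁸) = 1.883×10¹¹ K⁴.
T = (1.883×10¹¹)^(1/4).

T ≈ 659 K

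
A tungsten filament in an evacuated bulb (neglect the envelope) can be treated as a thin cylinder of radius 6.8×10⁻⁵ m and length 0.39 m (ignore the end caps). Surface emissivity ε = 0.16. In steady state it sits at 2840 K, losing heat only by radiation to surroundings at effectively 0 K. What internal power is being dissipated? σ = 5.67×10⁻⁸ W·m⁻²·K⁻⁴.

P ≈ 98.3 W

Steady state: P = εσA T⁴.
A = 2πrL = 1.666×10⁻⁴ m²; T⁴ = (2840)⁴ = 6.505×10¹³ K⁴.
P = 0.16 × 5.67×10⁻⁸ × 1.666×10⁻⁴ × 6.505×10¹³.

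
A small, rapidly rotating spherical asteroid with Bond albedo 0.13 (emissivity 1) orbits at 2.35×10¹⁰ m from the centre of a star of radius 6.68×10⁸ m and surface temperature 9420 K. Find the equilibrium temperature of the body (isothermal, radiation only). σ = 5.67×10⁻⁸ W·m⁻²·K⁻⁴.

T ≈ 1080 K

The star's surface emits σT_*⁴; at distance d the flux is S = σT_*⁴(R_*/d)².
S = 5.67×10⁻⁸·(9420)⁴·(6.68×10⁸/2.35×10¹⁰)² = 3.607×10⁵ W/m².
For an isothermal sphere T⁴ = (1−a)S/(4σ) = 1.384×10¹² K⁴.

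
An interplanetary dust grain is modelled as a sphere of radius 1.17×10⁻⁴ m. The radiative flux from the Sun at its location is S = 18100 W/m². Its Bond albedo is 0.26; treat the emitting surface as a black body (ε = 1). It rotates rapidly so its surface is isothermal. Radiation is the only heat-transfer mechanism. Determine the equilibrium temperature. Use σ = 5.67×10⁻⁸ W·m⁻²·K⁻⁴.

At equilibrium, absorbed power = emitted power.
Absorbing cross-section = πr² = 4.301×10⁻⁸ m²; emitting surface = 4πr² = 1.720×10⁻⁷ m² (ratio 4).
(1−a)S·A_cross = εσ·A_surf·T⁴  ⇒  T⁴ = (1−a)S/(4σ).
T⁴ = 0.740·18100/(4·5.67×10⁻⁸) = 5.906×10¹⁰ K⁴.
T = (5.906×10¹⁰)^(1/4).

T ≈ 493 K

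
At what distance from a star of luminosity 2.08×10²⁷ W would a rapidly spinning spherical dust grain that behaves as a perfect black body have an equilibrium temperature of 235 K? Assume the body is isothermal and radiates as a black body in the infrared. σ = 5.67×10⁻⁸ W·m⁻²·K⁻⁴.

d ≈ 4.89×10¹¹ m

For an isothermal black-emitting sphere, (1−a)S·πr² = σ·4πr²·T⁴ ⇒ S = 4σT⁴/(1−a).
S = 4·5.67×10⁻⁸·(235)⁴/1.00 = 691.7 W/m².
Flux falls as S = L/(4πd²), so d = √(L/(4πS)) = √(2.08×10²⁷/(4π·691.7)).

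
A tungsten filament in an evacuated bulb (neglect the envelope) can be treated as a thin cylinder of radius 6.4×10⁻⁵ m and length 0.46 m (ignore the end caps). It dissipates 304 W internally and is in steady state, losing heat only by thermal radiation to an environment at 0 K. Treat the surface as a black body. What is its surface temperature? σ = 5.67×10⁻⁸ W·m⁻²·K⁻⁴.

T ≈ 2320 K

Steady state: internal power = radiated power, P = εσA T⁴.
Radiating area A = 2πrL = 1.850×10⁻⁴ m².
T⁴ = P/(εσA) = 304/(1.0·5.67×10⁻⁸·1.850×10⁻⁴) = 2.898×10¹³ K⁴.
T = (2.898×10¹³)^(1/4).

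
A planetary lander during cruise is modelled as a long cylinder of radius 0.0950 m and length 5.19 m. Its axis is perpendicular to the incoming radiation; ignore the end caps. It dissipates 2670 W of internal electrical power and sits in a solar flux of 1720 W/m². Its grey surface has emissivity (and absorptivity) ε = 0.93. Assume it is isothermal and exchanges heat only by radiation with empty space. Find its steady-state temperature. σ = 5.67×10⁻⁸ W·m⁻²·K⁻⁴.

At steady state, absorbed solar power + internal power = radiated power.
Absorbed: α·S·A_cross = 0.93·1720·0.9861 = 1577 W (cross-section 2rL).
Total input = 1577 + 2670 = 4247 W.
Radiated: εσ·A_surf·T⁴ with A_surf = 2πrL = 3.098 m².
T⁴ = 4247/(0.93·5.67×10⁻⁸·3.098) = 2.600×10¹⁰ K⁴.

T ≈ 402 K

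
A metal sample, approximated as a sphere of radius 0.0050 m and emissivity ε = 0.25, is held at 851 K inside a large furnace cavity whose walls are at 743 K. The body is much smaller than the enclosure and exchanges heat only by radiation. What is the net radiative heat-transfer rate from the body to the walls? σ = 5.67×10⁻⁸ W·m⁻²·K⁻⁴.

For a small grey body in a large enclosure: P_net = εσA(T_body⁴ − T_wall⁴).
A = 4πr² = 3.142×10⁻⁴ m²; T_body⁴ − T_wall⁴ = 5.245×10¹¹ − 3.048×10¹¹ = 2.197×10¹¹ K⁴.
|P_net| = 0.25·5.67×10⁻⁸·3.142×10⁻⁴·2.197×10¹¹.

P_net ≈ 0.978 W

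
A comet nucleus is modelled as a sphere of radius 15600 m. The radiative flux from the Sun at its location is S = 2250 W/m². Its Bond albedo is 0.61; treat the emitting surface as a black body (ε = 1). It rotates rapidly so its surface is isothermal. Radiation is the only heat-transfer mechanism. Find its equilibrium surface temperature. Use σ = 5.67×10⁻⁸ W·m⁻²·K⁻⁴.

T ≈ 249 K

At equilibrium, absorbed power = emitted power.
Absorbing cross-section = πr² = 7.645×10⁸ m²; emitting surface = 4πr² = 3.058×10⁹ m² (ratio 4).
(1−a)S·A_cross = εσ·A_surf·T⁴  ⇒  T⁴ = (1−a)S/(4σ).
T⁴ = 0.390·2250/(4·5.67×10⁻⁸) = 3.869×10⁹ K⁴.
T = (3.869×10⁹)^(1/4).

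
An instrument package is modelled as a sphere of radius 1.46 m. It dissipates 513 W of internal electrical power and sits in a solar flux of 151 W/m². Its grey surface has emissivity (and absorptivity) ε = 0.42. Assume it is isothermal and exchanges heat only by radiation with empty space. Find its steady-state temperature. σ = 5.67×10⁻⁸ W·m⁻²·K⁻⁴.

T ≈ 196 K

At steady state, absorbed solar power + internal power = radiated power.
Absorbed: α·S·A_cross = 0.42·151·6.697 = 424.7 W (cross-section πr²).
Total input = 424.7 + 513 = 937.7 W.
Radiated: εσ·A_surf·T⁴ with A_surf = 4πr² = 26.79 m².
T⁴ = 937.7/(0.42·5.67×10⁻⁸·26.79) = 1.470×10⁹ K⁴.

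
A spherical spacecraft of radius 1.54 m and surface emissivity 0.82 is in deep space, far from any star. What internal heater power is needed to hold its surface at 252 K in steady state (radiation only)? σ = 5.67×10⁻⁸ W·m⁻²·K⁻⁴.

P = εσ·4πr²·T⁴.
4πr² = 29.80 m²; T⁴ = 4.033×10⁹ K⁴.
P = 0.82·5.67×10⁻⁸·29.80·4.033×10⁹.

P ≈ 5590 W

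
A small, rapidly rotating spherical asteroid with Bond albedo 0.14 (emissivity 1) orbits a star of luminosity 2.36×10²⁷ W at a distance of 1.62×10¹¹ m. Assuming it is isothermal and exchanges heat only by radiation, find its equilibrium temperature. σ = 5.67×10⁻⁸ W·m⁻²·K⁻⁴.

T ≈ 406 K

First find the stellar flux at distance d: S = L/(4πd²) = 2.36×10²⁷/(4π·(1.62×10¹¹)²) = 7156 W/m².
For an isothermal sphere, absorbed (1−a)S·πr² = emitted σ·4πr²·T⁴, so T⁴ = (1−a)S/(4σ).
T⁴ = 0.860·7156/(4·5.67×10⁻⁸) = 2.713×10¹⁰ K⁴.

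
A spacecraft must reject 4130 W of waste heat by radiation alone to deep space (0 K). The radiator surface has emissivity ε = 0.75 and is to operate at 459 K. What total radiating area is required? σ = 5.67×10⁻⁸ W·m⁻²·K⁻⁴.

A ≈ 2.19 m²

P = εσA T⁴ ⇒ A = P/(εσT⁴).
T⁴ = 4.439×10¹⁰ K⁴.
A = 4130/(0.75 × 5.67×10⁻⁸ × 4.439×10¹⁰).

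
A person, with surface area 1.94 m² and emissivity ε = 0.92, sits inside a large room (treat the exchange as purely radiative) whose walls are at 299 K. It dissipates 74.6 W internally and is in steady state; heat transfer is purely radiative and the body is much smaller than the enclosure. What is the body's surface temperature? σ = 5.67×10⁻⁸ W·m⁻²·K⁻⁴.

For a small grey body in a large enclosure, net radiated power = εσA(T⁴ − T_w⁴).
Steady state: P = εσA(T⁴ − T_w⁴) with A = 1.94 m².
T⁴ = P/(εσA) + T_w⁴ = 74.6/(0.92·5.67×10⁻⁸·1.940) + (299)⁴
    = 7.372×10⁸ + 7.993×10⁹ = 8.730×10⁹ K⁴.

T ≈ 306 K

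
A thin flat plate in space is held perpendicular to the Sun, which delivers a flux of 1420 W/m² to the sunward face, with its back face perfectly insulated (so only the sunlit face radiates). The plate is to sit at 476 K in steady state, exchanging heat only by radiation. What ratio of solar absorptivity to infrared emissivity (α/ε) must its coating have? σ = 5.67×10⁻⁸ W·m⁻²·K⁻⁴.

α/ε ≈ 2.05

Balance: αS·A = εσ·1A·T⁴ ⇒ α/ε = σT⁴/S.
α/ε = 5.67×10⁻⁸·(476)⁴/1420 = 5.67×10⁻⁸·5.134×10¹⁰/1420.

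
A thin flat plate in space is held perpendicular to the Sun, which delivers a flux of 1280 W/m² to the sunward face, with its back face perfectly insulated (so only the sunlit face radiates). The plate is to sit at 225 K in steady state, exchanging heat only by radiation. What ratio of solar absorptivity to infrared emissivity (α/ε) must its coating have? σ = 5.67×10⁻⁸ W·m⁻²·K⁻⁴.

α/ε ≈ 0.114

Balance: αS·A = εσ·1A·T⁴ ⇒ α/ε = σT⁴/S.
α/ε = 5.67×10⁻⁸·(225)⁴/1280 = 5.67×10⁻⁸·2.563×10⁹/1280.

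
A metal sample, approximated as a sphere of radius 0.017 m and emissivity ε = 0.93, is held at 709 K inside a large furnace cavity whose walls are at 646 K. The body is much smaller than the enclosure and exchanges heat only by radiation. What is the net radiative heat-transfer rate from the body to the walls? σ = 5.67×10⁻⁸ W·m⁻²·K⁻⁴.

For a small grey body in a large enclosure: P_net = εσA(T_body⁴ − T_wall⁴).
A = 4πr² = 0.003632 m²; T_body⁴ − T_wall⁴ = 2.527×10¹¹ − 1.742×10¹¹ = 7.854×10¹⁰ K⁴.
|P_net| = 0.93·5.67×10⁻⁸·0.003632·7.854×10¹⁰.

P_net ≈ 15.0 W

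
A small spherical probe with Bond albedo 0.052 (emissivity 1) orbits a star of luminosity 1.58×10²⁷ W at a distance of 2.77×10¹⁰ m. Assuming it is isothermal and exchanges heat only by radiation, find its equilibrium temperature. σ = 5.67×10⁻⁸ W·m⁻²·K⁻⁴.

T ≈ 910 K

First find the stellar flux at distance d: S = L/(4πd²) = 1.58×10²⁷/(4π·(2.77×10¹⁰)²) = 1.639×10⁵ W/m².
For an isothermal sphere, absorbed (1−a)S·πr² = emitted σ·4πr²·T⁴, so T⁴ = (1−a)S/(4σ).
T⁴ = 0.948·1.639×10⁵/(4·5.67×10⁻⁸) = 6.849×10¹¹ K⁴.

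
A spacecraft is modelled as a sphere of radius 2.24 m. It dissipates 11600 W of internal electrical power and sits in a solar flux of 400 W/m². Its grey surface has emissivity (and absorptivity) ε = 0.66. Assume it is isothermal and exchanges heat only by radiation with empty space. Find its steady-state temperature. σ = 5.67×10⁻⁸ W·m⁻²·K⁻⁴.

At steady state, absorbed solar power + internal power = radiated power.
Absorbed: α·S·A_cross = 0.66·400·15.76 = 4161 W (cross-section πr²).
Total input = 4161 + 11600 = 15760 W.
Radiated: εσ·A_surf·T⁴ with A_surf = 4πr² = 63.05 m².
T⁴ = 15760/(0.66·5.67×10⁻⁸·63.05) = 6.680×10⁹ K⁴.

T ≈ 286 K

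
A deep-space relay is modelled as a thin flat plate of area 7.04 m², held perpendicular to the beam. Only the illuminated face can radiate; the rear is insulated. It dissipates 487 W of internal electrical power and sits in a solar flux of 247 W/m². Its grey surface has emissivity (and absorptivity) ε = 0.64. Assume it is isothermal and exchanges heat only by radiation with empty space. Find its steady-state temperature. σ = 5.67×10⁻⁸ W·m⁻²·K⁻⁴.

T ≈ 281 K

At steady state, absorbed solar power + internal power = radiated power.
Absorbed: α·S·A_cross = 0.64·247·7.040 = 1113 W (cross-section A).
Total input = 1113 + 487 = 1600 W.
Radiated: εσ·A_surf·T⁴ with A_surf = A = 7.040 m².
T⁴ = 1600/(0.64·5.67×10⁻⁸·7.040) = 6.263×10⁹ K⁴.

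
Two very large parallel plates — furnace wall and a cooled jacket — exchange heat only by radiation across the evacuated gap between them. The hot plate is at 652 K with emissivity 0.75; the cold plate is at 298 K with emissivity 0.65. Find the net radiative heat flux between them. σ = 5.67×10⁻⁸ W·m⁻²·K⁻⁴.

q ≈ 5240 W/m²

For two infinite grey parallel plates, q = σ(T₁⁴ − T₂⁴)/(1/ε₁ + 1/ε₂ − 1).
T₁⁴ − T₂⁴ = 1.807×10¹¹ − 7.886×10⁹ = 1.728×10¹¹ K⁴.
1/ε₁ + 1/ε₂ − 1 = 1.333 + 1.538 − 1 = 1.872.
q = 5.67×10⁻⁸ × 1.728×10¹¹ / 1.872.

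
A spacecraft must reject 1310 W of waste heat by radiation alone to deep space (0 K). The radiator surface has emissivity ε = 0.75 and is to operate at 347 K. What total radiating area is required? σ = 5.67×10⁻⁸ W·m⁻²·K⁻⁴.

A ≈ 2.12 m²

P = εσA T⁴ ⇒ A = P/(εσT⁴).
T⁴ = 1.450×10¹⁰ K⁴.
A = 1310/(0.75 × 5.67×10⁻⁸ × 1.450×10¹⁰).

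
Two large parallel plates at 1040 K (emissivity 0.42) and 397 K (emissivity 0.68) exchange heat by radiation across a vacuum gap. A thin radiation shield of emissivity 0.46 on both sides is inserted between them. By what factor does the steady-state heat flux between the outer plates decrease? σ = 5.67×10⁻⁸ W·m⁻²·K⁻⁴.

Without shield: q₀ = σΔ(T⁴)/(1/ε₁+1/ε₂−1) with denominator 2.852.
With shield the two gaps are in series; the resistances add: (1/ε₁+1/ε_s−1)+(1/ε_s+1/ε₂−1) = 3.555+2.645 = 6.199.
Heat-flux ratio q₀/q = 6.199/2.852.

factor ≈ 2.17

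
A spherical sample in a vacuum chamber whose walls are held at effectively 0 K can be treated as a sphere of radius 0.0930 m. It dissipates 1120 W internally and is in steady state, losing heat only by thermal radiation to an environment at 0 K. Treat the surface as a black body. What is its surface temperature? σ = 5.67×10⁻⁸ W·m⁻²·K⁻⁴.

Steady state: internal power = radiated power, P = εσA T⁴.
Radiating area A = 4πr² = 0.1087 m².
T⁴ = P/(εσA) = 1120/(1.0·5.67×10⁻⁸·0.1087) = 1.817×10¹¹ K⁴.
T = (1.817×10¹¹)^(1/4).

T ≈ 653 K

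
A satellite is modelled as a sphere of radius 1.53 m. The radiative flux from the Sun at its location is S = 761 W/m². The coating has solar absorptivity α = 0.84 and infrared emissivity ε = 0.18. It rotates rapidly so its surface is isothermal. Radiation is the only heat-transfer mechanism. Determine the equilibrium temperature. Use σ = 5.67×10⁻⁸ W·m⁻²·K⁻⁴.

At equilibrium, absorbed power = emitted power.
Absorbing cross-section = πr² = 7.354 m²; emitting surface = 4πr² = 29.42 m² (ratio 4).
αS·A_cross = εσ·A_surf·T⁴  ⇒  T⁴ = αS/(ε·4σ).
T⁴ = 0.840·761/(0.18·4·5.67×10⁻⁸) = 1.566×10¹⁰ K⁴.
T = (1.566×10¹⁰)^(1/4).

T ≈ 354 K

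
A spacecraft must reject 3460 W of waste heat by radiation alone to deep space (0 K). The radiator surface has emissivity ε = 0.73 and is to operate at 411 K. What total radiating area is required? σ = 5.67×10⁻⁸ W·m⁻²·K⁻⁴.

A ≈ 2.93 m²

P = εσA T⁴ ⇒ A = P/(εσT⁴).
T⁴ = 2.853×10¹⁰ K⁴.
A = 3460/(0.73 × 5.67×10⁻⁸ × 2.853×10¹⁰).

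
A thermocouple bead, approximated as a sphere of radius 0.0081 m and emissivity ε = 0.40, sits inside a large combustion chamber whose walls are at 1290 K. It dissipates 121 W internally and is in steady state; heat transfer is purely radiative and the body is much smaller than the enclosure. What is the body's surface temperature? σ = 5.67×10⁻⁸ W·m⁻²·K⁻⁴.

T ≈ 1740 K

For a small grey body in a large enclosure, net radiated power = εσA(T⁴ − T_w⁴).
Steady state: P = εσA(T⁴ − T_w⁴) with A = 4πr² = 8.245×10⁻⁴ m².
T⁴ = P/(εσA) + T_w⁴ = 121/(0.40·5.67×10⁻⁸·8.245×10⁻⁴) + (1290)⁴
    = 6.471×10¹² + 2.769×10¹² = 9.240×10¹² K⁴.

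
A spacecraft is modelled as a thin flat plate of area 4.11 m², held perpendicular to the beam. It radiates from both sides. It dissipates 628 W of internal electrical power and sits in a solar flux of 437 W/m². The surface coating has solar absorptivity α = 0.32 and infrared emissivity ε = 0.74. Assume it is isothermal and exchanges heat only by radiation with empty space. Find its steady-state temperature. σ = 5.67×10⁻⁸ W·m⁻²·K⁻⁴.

T ≈ 243 K

At steady state, absorbed solar power + internal power = radiated power.
Absorbed: α·S·A_cross = 0.32·437·4.110 = 574.7 W (cross-section A).
Total input = 574.7 + 628 = 1203 W.
Radiated: εσ·A_surf·T⁴ with A_surf = 2A = 8.220 m².
T⁴ = 1203/(0.74·5.67×10⁻⁸·8.220) = 3.487×10⁹ K⁴.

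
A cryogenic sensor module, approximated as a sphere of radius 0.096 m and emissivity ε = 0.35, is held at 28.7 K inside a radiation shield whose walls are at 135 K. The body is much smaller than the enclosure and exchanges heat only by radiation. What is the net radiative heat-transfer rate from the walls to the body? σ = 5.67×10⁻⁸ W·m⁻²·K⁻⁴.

P_net ≈ 0.762 W

For a small grey body in a large enclosure: P_net = εσA(T_body⁴ − T_wall⁴).
A = 4πr² = 0.1158 m²; T_body⁴ − T_wall⁴ = 6.785×10⁵ − 3.322×10⁸ = -3.315×10⁸ K⁴.
|P_net| = 0.35·5.67×10⁻⁸·0.1158·3.315×10⁸.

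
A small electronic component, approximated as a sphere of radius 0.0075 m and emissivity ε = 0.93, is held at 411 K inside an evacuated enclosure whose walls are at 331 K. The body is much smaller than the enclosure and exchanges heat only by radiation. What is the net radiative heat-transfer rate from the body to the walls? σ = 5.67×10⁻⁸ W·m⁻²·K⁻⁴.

P_net ≈ 0.616 W

For a small grey body in a large enclosure: P_net = εσA(T_body⁴ − T_wall⁴).
A = 4πr² = 7.069×10⁻⁴ m²; T_body⁴ − T_wall⁴ = 2.853×10¹⁰ − 1.200×10¹⁰ = 1.653×10¹⁰ K⁴.
|P_net| = 0.93·5.67×10⁻⁸·7.069×10⁻⁴·1.653×10¹⁰.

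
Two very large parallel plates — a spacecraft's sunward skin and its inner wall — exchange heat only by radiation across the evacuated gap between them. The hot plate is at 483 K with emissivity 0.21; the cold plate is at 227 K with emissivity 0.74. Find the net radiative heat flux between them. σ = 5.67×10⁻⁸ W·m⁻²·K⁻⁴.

q ≈ 574 W/m²

For two infinite grey parallel plates, q = σ(T₁⁴ − T₂⁴)/(1/ε₁ + 1/ε₂ − 1).
T₁⁴ − T₂⁴ = 5.442×10¹⁰ − 2.655×10⁹ = 5.177×10¹⁰ K⁴.
1/ε₁ + 1/ε₂ − 1 = 4.762 + 1.351 − 1 = 5.113.
q = 5.67×10⁻⁸ × 5.177×10¹⁰ / 5.113.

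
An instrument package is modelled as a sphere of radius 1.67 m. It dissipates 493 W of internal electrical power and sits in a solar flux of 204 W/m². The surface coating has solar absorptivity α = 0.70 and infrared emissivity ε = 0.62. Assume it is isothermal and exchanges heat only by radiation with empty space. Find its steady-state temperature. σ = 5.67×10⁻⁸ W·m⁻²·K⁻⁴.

T ≈ 194 K

At steady state, absorbed solar power + internal power = radiated power.
Absorbed: α·S·A_cross = 0.70·204·8.762 = 1251 W (cross-section πr²).
Total input = 1251 + 493 = 1744 W.
Radiated: εσ·A_surf·T⁴ with A_surf = 4πr² = 35.05 m².
T⁴ = 1744/(0.62·5.67×10⁻⁸·35.05) = 1.416×10⁹ K⁴.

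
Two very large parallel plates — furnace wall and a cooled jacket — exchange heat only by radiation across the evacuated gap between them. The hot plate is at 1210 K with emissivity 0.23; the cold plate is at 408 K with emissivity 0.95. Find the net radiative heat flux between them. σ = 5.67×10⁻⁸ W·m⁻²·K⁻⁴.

q ≈ 27300 W/m²

For two infinite grey parallel plates, q = σ(T₁⁴ − T₂⁴)/(1/ε₁ + 1/ε₂ − 1).
T₁⁴ − T₂⁴ = 2.144×10¹² − 2.771×10¹⁰ = 2.116×10¹² K⁴.
1/ε₁ + 1/ε₂ − 1 = 4.348 + 1.053 − 1 = 4.400.
q = 5.67×10⁻⁸ × 2.116×10¹² / 4.400.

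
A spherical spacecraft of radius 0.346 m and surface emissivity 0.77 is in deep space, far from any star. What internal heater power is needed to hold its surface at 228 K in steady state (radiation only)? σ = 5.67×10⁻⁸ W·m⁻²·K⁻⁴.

P = εσ·4πr²·T⁴.
4πr² = 1.504 m²; T⁴ = 2.702×10⁹ K⁴.
P = 0.77·5.67×10⁻⁸·1.504·2.702×10⁹.

P ≈ 177 W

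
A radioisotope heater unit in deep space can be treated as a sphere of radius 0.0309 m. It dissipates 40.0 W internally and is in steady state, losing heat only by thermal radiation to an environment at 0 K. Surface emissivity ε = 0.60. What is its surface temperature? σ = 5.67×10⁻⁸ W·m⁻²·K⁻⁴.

Steady state: internal power = radiated power, P = εσA T⁴.
Radiating area A = 4πr² = 0.01200 m².
T⁴ = P/(εσA) = 40.0/(0.60·5.67×10⁻⁸·0.01200) = 9.799×10¹⁰ K⁴.
T = (9.799×10¹⁰)^(1/4).

T ≈ 559 K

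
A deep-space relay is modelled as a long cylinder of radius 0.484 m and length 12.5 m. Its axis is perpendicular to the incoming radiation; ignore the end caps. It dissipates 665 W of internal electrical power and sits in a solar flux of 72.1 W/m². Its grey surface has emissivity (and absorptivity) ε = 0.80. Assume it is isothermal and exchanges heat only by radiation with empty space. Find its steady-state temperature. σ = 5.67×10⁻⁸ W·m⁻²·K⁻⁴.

T ≈ 168 K

At steady state, absorbed solar power + internal power = radiated power.
Absorbed: α·S·A_cross = 0.80·72.1·12.10 = 697.9 W (cross-section 2rL).
Total input = 697.9 + 665 = 1363 W.
Radiated: εσ·A_surf·T⁴ with A_surf = 2πrL = 38.01 m².
T⁴ = 1363/(0.80·5.67×10⁻⁸·38.01) = 7.904×10⁸ K⁴.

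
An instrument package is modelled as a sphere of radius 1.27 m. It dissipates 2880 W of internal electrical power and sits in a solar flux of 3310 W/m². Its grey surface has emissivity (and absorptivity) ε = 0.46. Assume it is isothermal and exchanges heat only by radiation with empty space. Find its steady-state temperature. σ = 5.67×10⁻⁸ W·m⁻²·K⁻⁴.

T ≈ 376 K

At steady state, absorbed solar power + internal power = radiated power.
Absorbed: α·S·A_cross = 0.46·3310·5.067 = 7715 W (cross-section πr²).
Total input = 7715 + 2880 = 10600 W.
Radiated: εσ·A_surf·T⁴ with A_surf = 4πr² = 20.27 m².
T⁴ = 10600/(0.46·5.67×10⁻⁸·20.27) = 2.004×10¹⁰ K⁴.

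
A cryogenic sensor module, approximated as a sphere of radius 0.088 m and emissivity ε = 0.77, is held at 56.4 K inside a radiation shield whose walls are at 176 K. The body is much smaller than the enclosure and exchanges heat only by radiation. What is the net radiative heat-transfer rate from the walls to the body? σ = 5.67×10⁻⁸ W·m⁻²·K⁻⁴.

For a small grey body in a large enclosure: P_net = εσA(T_body⁴ − T_wall⁴).
A = 4πr² = 0.09731 m²; T_body⁴ − T_wall⁴ = 1.012×10⁷ − 9.595×10⁸ = -9.494×10⁸ K⁴.
|P_net| = 0.77·5.67×10⁻⁸·0.09731·9.494×10⁸.

P_net ≈ 4.03 W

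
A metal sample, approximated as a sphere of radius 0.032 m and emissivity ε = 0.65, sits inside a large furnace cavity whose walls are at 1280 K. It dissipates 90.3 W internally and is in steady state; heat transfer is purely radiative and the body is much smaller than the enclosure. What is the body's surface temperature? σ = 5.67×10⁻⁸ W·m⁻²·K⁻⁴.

For a small grey body in a large enclosure, net radiated power = εσA(T⁴ − T_w⁴).
Steady state: P = εσA(T⁴ − T_w⁴) with A = 4πr² = 0.01287 m².
T⁴ = P/(εσA) + T_w⁴ = 90.3/(0.65·5.67×10⁻⁸·0.01287) + (1280)⁴
    = 1.904×10¹¹ + 2.684×10¹² = 2.875×10¹² K⁴.

T ≈ 1300 K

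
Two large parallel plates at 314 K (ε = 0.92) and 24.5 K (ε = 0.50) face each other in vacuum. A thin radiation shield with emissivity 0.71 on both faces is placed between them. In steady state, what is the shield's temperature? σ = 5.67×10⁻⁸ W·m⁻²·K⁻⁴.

In steady state the net flux on the hot side equals that on the cold side.
σ(T₁⁴−T_s⁴)/D₁ = σ(T_s⁴−T₂⁴)/D₂, with D₁ = 1/ε₁+1/ε_s−1 = 1.495, D₂ = 1/ε_s+1/ε₂−1 = 2.408.
Solve for T_s⁴: T_s⁴ = (D₂·T₁⁴ + D₁·T₂⁴)/(D₁+D₂) = 5.998×10⁹ K⁴.

T_s ≈ 278 K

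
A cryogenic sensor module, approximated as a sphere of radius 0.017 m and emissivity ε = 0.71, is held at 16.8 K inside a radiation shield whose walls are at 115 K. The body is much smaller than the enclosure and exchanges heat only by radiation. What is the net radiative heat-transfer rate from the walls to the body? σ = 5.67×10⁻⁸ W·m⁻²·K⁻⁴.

P_net ≈ 0.0256 W

For a small grey body in a large enclosure: P_net = εσA(T_body⁴ − T_wall⁴).
A = 4πr² = 0.003632 m²; T_body⁴ − T_wall⁴ = 79660 − 1.749×10⁸ = -1.748×10⁸ K⁴.
|P_net| = 0.71·5.67×10⁻⁸·0.003632·1.748×10⁸.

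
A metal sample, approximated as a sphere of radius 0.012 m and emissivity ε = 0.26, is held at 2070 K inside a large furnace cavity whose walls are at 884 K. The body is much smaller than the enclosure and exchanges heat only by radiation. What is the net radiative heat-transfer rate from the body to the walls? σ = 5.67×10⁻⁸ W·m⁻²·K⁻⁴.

For a small grey body in a large enclosure: P_net = εσA(T_body⁴ − T_wall⁴).
A = 4πr² = 0.001810 m²; T_body⁴ − T_wall⁴ = 1.836×10¹³ − 6.107×10¹¹ = 1.775×10¹³ K⁴.
|P_net| = 0.26·5.67×10⁻⁸·0.001810·1.775×10¹³.

P_net ≈ 473 W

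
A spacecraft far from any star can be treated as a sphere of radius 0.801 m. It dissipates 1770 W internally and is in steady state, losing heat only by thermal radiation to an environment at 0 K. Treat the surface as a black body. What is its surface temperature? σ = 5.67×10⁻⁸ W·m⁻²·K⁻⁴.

T ≈ 249 K

Steady state: internal power = radiated power, P = εσA T⁴.
Radiating area A = 4πr² = 8.063 m².
T⁴ = P/(εσA) = 1770/(1.0·5.67×10⁻⁸·8.063) = 3.872×10⁹ K⁴.
T = (3.872×10⁹)^(1/4).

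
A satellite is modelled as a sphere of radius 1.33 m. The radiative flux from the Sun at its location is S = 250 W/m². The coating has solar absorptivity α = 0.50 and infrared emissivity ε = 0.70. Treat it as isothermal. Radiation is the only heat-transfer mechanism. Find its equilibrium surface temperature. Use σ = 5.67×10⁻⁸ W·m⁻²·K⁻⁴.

At equilibrium, absorbed power = emitted power.
Absorbing cross-section = πr² = 5.557 m²; emitting surface = 4πr² = 22.23 m² (ratio 4).
αS·A_cross = εσ·A_surf·T⁴  ⇒  T⁴ = αS/(ε·4σ).
T⁴ = 0.500·250/(0.70·4·5.67×10⁻⁸) = 7.874×10⁸ K⁴.
T = (7.874×10⁸)^(1/4).

T ≈ 168 K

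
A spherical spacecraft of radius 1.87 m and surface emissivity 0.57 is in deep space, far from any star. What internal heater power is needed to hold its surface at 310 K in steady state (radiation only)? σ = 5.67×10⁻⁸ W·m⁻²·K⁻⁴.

P ≈ 13100 W

P = εσ·4πr²·T⁴.
4πr² = 43.94 m²; T⁴ = 9.235×10⁹ K⁴.
P = 0.57·5.67×10⁻⁸·43.94·9.235×10⁹.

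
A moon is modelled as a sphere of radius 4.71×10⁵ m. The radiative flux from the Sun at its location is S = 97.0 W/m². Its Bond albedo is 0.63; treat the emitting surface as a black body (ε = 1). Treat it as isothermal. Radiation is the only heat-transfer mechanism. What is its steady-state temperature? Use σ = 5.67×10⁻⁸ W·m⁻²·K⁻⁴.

T ≈ 112 K

At equilibrium, absorbed power = emitted power.
Absorbing cross-section = πr² = 6.969×10¹¹ m²; emitting surface = 4πr² = 2.788×10¹² m² (ratio 4).
(1−a)S·A_cross = εσ·A_surf·T⁴  ⇒  T⁴ = (1−a)S/(4σ).
T⁴ = 0.370·97.0/(4·5.67×10⁻⁸) = 1.582×10⁸ K⁴.
T = (1.582×10⁸)^(1/4).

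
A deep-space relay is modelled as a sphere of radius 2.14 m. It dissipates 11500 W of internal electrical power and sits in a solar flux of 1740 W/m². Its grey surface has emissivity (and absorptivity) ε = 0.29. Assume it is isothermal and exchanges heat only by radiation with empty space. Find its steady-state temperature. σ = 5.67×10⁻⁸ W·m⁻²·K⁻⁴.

T ≈ 375 K

At steady state, absorbed solar power + internal power = radiated power.
Absorbed: α·S·A_cross = 0.29·1740·14.39 = 7260 W (cross-section πr²).
Total input = 7260 + 11500 = 18760 W.
Radiated: εσ·A_surf·T⁴ with A_surf = 4πr² = 57.55 m².
T⁴ = 18760/(0.29·5.67×10⁻⁸·57.55) = 1.982×10¹⁰ K⁴.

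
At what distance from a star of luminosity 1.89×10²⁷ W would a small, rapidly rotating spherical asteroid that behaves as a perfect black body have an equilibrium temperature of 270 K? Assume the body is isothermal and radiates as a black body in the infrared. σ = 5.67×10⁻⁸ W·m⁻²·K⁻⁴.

For an isothermal black-emitting sphere, (1−a)S·πr² = σ·4πr²·T⁴ ⇒ S = 4σT⁴/(1−a).
S = 4·5.67×10⁻⁸·(270)⁴/1.00 = 1205 W/m².
Flux falls as S = L/(4πd²), so d = √(L/(4πS)) = √(1.89×10²⁷/(4π·1205)).

d ≈ 3.53×10¹¹ m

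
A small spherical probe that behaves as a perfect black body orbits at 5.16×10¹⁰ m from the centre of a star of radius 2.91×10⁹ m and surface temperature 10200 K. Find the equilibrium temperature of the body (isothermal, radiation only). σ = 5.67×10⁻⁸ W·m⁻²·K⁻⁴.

T ≈ 1710 K

The star's surface emits σT_*⁴; at distance d the flux is S = σT_*⁴(R_*/d)².
S = 5.67×10⁻⁸·(10200)⁴·(2.91×10⁹/5.16×10¹⁰)² = 1.952×10⁶ W/m².
For an isothermal sphere T⁴ = (1−a)S/(4σ) = 8.607×10¹² K⁴.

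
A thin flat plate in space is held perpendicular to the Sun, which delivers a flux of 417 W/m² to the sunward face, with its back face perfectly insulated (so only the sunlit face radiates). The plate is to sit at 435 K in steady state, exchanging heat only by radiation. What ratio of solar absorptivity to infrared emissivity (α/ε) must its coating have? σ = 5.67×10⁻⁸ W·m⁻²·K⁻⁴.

α/ε ≈ 4.87

Balance: αS·A = εσ·1A·T⁴ ⇒ α/ε = σT⁴/S.
α/ε = 5.67×10⁻⁸·(435)⁴/417 = 5.67×10⁻⁸·3.581×10¹⁰/417.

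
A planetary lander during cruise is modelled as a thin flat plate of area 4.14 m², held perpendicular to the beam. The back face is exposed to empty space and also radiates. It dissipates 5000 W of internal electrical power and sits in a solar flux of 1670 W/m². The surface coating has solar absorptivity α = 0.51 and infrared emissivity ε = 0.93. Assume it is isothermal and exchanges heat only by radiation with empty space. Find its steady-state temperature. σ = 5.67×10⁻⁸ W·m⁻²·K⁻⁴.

T ≈ 374 K

At steady state, absorbed solar power + internal power = radiated power.
Absorbed: α·S·A_cross = 0.51·1670·4.140 = 3526 W (cross-section A).
Total input = 3526 + 5000 = 8526 W.
Radiated: εσ·A_surf·T⁴ with A_surf = 2A = 8.280 m².
T⁴ = 8526/(0.93·5.67×10⁻⁸·8.280) = 1.953×10¹⁰ K⁴.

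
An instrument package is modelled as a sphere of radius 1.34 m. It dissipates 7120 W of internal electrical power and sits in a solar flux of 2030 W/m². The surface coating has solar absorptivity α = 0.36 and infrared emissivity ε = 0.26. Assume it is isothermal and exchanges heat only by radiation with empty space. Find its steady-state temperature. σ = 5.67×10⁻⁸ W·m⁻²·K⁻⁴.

At steady state, absorbed solar power + internal power = radiated power.
Absorbed: α·S·A_cross = 0.36·2030·5.641 = 4122 W (cross-section πr²).
Total input = 4122 + 7120 = 11240 W.
Radiated: εσ·A_surf·T⁴ with A_surf = 4πr² = 22.56 m².
T⁴ = 11240/(0.26·5.67×10⁻⁸·22.56) = 3.380×10¹⁰ K⁴.

T ≈ 429 K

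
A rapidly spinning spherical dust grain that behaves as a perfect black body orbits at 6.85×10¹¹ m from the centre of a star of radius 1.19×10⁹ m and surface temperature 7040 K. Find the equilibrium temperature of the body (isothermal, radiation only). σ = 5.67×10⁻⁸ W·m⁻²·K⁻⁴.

T ≈ 207 K

The star's surface emits σT_*⁴; at distance d the flux is S = σT_*⁴(R_*/d)².
S = 5.67×10⁻⁸·(7040)⁴·(1.19×10⁹/6.85×10¹¹)² = 420.3 W/m².
For an isothermal sphere T⁴ = (1−a)S/(4σ) = 1.853×10⁹ K⁴.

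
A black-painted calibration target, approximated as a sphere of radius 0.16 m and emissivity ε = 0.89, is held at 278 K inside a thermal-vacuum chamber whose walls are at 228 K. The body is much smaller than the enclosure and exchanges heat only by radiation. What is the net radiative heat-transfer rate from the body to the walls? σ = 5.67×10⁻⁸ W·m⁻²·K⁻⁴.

P_net ≈ 53.1 W

For a small grey body in a large enclosure: P_net = εσA(T_body⁴ − T_wall⁴).
A = 4πr² = 0.3217 m²; T_body⁴ − T_wall⁴ = 5.973×10⁹ − 2.702×10⁹ = 3.270×10⁹ K⁴.
|P_net| = 0.89·5.67×10⁻⁸·0.3217·3.270×10⁹.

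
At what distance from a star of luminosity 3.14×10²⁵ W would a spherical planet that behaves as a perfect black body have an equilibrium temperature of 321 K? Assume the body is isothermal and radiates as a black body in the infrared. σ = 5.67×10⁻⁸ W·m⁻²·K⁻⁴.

d ≈ 3.22×10¹⁰ m

For an isothermal black-emitting sphere, (1−a)S·πr² = σ·4πr²·T⁴ ⇒ S = 4σT⁴/(1−a).
S = 4·5.67×10⁻⁸·(321)⁴/1.00 = 2408 W/m².
Flux falls as S = L/(4πd²), so d = √(L/(4πS)) = √(3.14×10²⁵/(4π·2408)).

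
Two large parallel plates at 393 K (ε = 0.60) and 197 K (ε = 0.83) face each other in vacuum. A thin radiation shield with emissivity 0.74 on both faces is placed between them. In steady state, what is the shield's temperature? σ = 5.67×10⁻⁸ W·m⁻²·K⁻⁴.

T_s ≈ 326 K

In steady state the net flux on the hot side equals that on the cold side.
σ(T₁⁴−T_s⁴)/D₁ = σ(T_s⁴−T₂⁴)/D₂, with D₁ = 1/ε₁+1/ε_s−1 = 2.018, D₂ = 1/ε_s+1/ε₂−1 = 1.556.
Solve for T_s⁴: T_s⁴ = (D₂·T₁⁴ + D₁·T₂⁴)/(D₁+D₂) = 1.124×10¹⁰ K⁴.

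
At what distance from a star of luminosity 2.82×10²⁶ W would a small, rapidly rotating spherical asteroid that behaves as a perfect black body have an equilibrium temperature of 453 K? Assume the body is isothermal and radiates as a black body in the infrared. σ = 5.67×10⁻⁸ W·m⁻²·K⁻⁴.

d ≈ 4.85×10¹⁰ m

For an isothermal black-emitting sphere, (1−a)S·πr² = σ·4πr²·T⁴ ⇒ S = 4σT⁴/(1−a).
S = 4·5.67×10⁻⁸·(453)⁴/1.00 = 9551 W/m².
Flux falls as S = L/(4πd²), so d = √(L/(4πS)) = √(2.82×10²⁶/(4π·9551)).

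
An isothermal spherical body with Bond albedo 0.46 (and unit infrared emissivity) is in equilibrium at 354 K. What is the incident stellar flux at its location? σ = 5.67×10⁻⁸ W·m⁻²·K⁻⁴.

S ≈ 6600 W/m²

(1−a)S·πr² = σ·4πr²·T⁴ ⇒ S = 4σT⁴/(1−a).
S = 4·5.67×10⁻⁸·1.570×10¹⁰/0.540.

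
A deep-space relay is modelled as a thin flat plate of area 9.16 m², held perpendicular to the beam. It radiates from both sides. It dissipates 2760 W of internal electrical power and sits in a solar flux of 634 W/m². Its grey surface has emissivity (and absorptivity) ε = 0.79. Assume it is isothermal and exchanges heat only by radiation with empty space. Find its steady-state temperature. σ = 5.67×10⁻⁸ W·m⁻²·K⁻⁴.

T ≈ 308 K

At steady state, absorbed solar power + internal power = radiated power.
Absorbed: α·S·A_cross = 0.79·634·9.160 = 4588 W (cross-section A).
Total input = 4588 + 2760 = 7348 W.
Radiated: εσ·A_surf·T⁴ with A_surf = 2A = 18.32 m².
T⁴ = 7348/(0.79·5.67×10⁻⁸·18.32) = 8.954×10⁹ K⁴.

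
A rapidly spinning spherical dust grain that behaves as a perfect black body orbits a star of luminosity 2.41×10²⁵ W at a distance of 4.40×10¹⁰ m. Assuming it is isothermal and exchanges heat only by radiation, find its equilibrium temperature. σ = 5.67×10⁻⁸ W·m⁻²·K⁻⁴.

First find the stellar flux at distance d: S = L/(4πd²) = 2.41×10²⁵/(4π·(4.40×10¹⁰)²) = 990.6 W/m².
For an isothermal sphere, absorbed (1−a)S·πr² = emitted σ·4πr²·T⁴, so T⁴ = (1−a)S/(4σ).
T⁴ = 1.00·990.6/(4·5.67×10⁻⁸) = 4.368×10⁹ K⁴.

T ≈ 257 K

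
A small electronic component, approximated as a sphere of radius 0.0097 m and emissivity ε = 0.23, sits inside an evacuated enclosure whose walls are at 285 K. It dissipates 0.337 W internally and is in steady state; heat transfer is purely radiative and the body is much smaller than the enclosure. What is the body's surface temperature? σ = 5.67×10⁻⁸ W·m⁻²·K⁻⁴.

T ≈ 411 K

For a small grey body in a large enclosure, net radiated power = εσA(T⁴ − T_w⁴).
Steady state: P = εσA(T⁴ − T_w⁴) with A = 4πr² = 0.001182 m².
T⁴ = P/(εσA) + T_w⁴ = 0.337/(0.23·5.67×10⁻⁸·0.001182) + (285)⁴
    = 2.186×10¹⁰ + 6.598×10⁹ = 2.845×10¹⁰ K⁴.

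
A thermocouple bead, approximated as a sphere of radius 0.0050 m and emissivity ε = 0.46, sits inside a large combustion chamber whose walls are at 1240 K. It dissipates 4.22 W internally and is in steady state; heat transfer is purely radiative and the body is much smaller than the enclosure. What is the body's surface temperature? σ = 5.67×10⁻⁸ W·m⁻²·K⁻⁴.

T ≈ 1300 K

For a small grey body in a large enclosure, net radiated power = εσA(T⁴ − T_w⁴).
Steady state: P = εσA(T⁴ − T_w⁴) with A = 4πr² = 3.142×10⁻⁴ m².
T⁴ = P/(εσA) + T_w⁴ = 4.22/(0.46·5.67×10⁻⁸·3.142×10⁻⁴) + (1240)⁴
    = 5.150×10¹¹ + 2.364×10¹² = 2.879×10¹² K⁴.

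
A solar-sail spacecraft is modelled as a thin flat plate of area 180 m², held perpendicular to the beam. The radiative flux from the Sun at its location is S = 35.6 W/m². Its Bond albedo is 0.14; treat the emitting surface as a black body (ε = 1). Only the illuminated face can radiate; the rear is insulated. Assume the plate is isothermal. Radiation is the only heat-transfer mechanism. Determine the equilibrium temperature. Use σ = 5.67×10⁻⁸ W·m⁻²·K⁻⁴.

T ≈ 152 K

At equilibrium, absorbed power = emitted power.
Absorbing cross-section = A = 180.0 m²; emitting surface = A = 180.0 m² (ratio 1).
(1−a)S·A_cross = εσ·A_surf·T⁴  ⇒  T⁴ = (1−a)S/(1σ).
T⁴ = 0.860·35.6/(1·5.67×10⁻⁸) = 5.400×10⁸ K⁴.
T = (5.400×10⁸)^(1/4).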